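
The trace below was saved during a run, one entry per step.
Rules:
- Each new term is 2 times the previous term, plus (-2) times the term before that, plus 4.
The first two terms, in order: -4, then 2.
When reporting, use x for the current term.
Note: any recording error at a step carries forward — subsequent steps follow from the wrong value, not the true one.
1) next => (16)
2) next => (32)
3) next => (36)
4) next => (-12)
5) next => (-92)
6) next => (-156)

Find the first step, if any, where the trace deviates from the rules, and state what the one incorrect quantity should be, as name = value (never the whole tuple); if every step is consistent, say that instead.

1. x = 2*(2) + (-2)*(-4) + (4) = 16 (agrees with the trace)
2. x = 2*(16) + (-2)*(2) + (4) = 32 (exactly as logged)
3. x = 2*(32) + (-2)*(16) + (4) = 36 (exactly as logged)
4. x = 2*(36) + (-2)*(32) + (4) = 12 (the trace has a different value)
The earliest wrong entry is at step 4: it should read x = 12.

step 4, x = 12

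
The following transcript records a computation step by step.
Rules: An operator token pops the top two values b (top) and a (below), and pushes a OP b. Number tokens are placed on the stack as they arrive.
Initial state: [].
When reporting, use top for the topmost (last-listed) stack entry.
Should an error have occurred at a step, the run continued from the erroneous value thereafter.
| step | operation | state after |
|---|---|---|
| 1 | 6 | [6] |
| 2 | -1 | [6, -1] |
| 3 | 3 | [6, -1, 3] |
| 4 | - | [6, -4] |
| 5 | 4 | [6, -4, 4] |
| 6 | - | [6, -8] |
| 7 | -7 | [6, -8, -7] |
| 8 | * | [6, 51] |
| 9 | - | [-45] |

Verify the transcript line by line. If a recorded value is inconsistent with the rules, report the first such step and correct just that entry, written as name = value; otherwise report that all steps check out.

1. push 6: top = 6 (exactly as logged)
2. push -1: top = -1 (agrees with the transcript)
3. push 3: top = 3 (verified)
4. -1 - 3 = -4 (matches)
5. push 4: top = 4 (agrees with the transcript)
6. -4 - 4 = -8 (consistent with the transcript)
7. push -7: top = -7 (verified)
8. -8 * -7 = 56 (the transcript disagrees here)
The audit stops at step 8: the recorded entry is wrong and should be top = 56.

step 8, top = 56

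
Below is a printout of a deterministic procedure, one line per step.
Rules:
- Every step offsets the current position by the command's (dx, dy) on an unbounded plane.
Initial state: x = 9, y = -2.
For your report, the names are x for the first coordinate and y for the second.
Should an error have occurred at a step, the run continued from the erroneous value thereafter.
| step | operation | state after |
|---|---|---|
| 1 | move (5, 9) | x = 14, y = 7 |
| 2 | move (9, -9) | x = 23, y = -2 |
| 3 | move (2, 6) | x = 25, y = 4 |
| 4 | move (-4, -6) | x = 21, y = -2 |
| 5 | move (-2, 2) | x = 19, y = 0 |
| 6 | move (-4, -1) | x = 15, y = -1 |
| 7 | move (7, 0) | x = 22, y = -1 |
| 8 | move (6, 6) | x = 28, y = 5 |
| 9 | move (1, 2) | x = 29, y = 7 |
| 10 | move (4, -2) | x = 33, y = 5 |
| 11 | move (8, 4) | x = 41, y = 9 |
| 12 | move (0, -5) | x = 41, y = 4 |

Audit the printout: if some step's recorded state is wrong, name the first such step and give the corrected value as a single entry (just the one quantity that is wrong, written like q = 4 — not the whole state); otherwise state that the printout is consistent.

no error

step 1: x = 9 + (5) = 14, y = -2 + (9) = 7 -> agrees with the printout
step 2: x = 14 + (9) = 23, y = 7 + (-9) = -2 -> in agreement
step 3: x = 23 + (2) = 25, y = -2 + (6) = 4 -> same as recorded
step 4: x = 25 + (-4) = 21, y = 4 + (-6) = -2 -> checks out
step 5: x = 21 + (-2) = 19, y = -2 + (2) = 0 -> in agreement
step 6: x = 19 + (-4) = 15, y = 0 + (-1) = -1 -> verified
step 7: x = 15 + (7) = 22, y = -1 + (0) = -1 -> agrees with the printout
step 8: x = 22 + (6) = 28, y = -1 + (6) = 5 -> in agreement
step 9: x = 28 + (1) = 29, y = 5 + (2) = 7 -> confirmed correct
step 10: x = 29 + (4) = 33, y = 7 + (-2) = 5 -> matches
step 11: x = 33 + (8) = 41, y = 5 + (4) = 9 -> same as recorded
step 12: x = 41 + (0) = 41, y = 9 + (-5) = 4 -> matches
Every step is consistent.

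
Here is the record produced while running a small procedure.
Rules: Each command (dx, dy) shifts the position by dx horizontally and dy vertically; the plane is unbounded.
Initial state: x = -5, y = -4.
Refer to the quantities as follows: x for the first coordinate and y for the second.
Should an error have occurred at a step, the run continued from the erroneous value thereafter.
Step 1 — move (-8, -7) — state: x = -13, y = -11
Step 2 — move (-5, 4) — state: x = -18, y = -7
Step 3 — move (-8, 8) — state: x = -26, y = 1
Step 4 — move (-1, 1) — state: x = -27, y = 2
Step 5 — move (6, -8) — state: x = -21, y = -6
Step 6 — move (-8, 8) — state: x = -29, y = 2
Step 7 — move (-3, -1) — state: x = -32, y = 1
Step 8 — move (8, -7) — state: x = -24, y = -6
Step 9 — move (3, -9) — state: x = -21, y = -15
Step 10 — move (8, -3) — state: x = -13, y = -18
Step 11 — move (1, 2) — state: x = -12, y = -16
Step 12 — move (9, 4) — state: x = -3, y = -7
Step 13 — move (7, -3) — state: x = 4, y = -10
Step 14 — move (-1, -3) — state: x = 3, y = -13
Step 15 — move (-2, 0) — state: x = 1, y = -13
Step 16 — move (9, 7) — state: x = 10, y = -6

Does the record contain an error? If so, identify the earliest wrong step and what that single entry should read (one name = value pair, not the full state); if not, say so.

step 12, y = -12

Step 1: x = -5 + (-8) = -13, y = -4 + (-7) = -11 — exactly as logged.
Step 2: x = -13 + (-5) = -18, y = -11 + (4) = -7 — verified.
Step 3: x = -18 + (-8) = -26, y = -7 + (8) = 1 — matches.
Step 4: x = -26 + (-1) = -27, y = 1 + (1) = 2 — confirmed correct.
Step 5: x = -27 + (6) = -21, y = 2 + (-8) = -6 — checks out.
Step 6: x = -21 + (-8) = -29, y = -6 + (8) = 2 — same as recorded.
Step 7: x = -29 + (-3) = -32, y = 2 + (-1) = 1 — exactly as logged.
Step 8: x = -32 + (8) = -24, y = 1 + (-7) = -6 — matches.
Step 9: x = -24 + (3) = -21, y = -6 + (-9) = -15 — no discrepancy.
Step 10: x = -21 + (8) = -13, y = -15 + (-3) = -18 — confirmed correct.
Step 11: x = -13 + (1) = -12, y = -18 + (2) = -16 — no discrepancy.
Step 12: x = -12 + (9) = -3, y = -16 + (4) = -12 — the entry is off here.
That makes step 12 the first incorrect line — y = -12 is what it should show.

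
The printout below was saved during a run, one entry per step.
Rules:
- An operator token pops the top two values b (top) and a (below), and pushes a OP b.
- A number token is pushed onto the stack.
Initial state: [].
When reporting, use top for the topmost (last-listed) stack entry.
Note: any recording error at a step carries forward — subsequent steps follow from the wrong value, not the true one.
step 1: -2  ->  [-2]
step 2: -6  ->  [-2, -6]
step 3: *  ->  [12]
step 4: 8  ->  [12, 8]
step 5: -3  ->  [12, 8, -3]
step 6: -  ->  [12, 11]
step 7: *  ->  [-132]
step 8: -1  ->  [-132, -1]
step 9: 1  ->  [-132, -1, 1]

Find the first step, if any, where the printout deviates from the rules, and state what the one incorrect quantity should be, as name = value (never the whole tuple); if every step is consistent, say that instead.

Recomputing the run from the initial state:
step 1: [-2]
step 2: [-2, -6]
step 3: [12]
step 4: [12, 8]
step 5: [12, 8, -3]
step 6: [12, 11]
step 7: [132]
step 8: [132, -1]
step 9: [132, -1, 1]
The first disagreement with the printout is at step 7, where the value should be top = 132.

step 7, top = 132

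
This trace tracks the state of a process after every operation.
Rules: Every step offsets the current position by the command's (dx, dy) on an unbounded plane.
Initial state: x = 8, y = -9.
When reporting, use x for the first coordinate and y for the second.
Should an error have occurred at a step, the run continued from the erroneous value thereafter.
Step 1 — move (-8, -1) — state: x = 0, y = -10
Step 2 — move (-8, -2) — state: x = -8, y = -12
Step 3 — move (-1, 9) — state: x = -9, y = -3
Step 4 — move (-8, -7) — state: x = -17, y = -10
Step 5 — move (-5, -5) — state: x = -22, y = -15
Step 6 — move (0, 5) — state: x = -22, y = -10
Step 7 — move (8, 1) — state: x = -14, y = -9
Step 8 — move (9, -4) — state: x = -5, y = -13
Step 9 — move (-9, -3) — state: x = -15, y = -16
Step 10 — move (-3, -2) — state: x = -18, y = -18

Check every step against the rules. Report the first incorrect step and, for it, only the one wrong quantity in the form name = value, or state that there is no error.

step 9, x = -14

1. x = 8 + (-8) = 0, y = -9 + (-1) = -10 (checks out)
2. x = 0 + (-8) = -8, y = -10 + (-2) = -12 (checks out)
3. x = -8 + (-1) = -9, y = -12 + (9) = -3 (same as recorded)
4. x = -9 + (-8) = -17, y = -3 + (-7) = -10 (confirmed correct)
5. x = -17 + (-5) = -22, y = -10 + (-5) = -15 (exactly as logged)
6. x = -22 + (0) = -22, y = -15 + (5) = -10 (matches)
7. x = -22 + (8) = -14, y = -10 + (1) = -9 (no discrepancy)
8. x = -14 + (9) = -5, y = -9 + (-4) = -13 (in agreement)
9. x = -5 + (-9) = -14, y = -13 + (-3) = -16 (the trace disagrees here)
The earliest wrong entry is at step 9: it should read x = -14.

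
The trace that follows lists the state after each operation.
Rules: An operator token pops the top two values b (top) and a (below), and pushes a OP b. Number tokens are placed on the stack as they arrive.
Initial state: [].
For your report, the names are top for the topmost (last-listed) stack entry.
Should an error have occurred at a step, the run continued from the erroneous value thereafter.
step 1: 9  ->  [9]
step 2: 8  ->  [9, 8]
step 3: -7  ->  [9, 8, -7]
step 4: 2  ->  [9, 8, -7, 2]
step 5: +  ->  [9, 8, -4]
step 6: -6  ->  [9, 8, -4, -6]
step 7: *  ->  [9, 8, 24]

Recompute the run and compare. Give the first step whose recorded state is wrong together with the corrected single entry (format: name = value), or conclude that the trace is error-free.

1. push 9: top = 9 (verified)
2. push 8: top = 8 (checks out)
3. push -7: top = -7 (verified)
4. push 2: top = 2 (consistent with the trace)
5. -7 + 2 = -5 (the trace has a different value)
Conclusion: step 5 carries the first error; the entry should be top = -5.

step 5, top = -5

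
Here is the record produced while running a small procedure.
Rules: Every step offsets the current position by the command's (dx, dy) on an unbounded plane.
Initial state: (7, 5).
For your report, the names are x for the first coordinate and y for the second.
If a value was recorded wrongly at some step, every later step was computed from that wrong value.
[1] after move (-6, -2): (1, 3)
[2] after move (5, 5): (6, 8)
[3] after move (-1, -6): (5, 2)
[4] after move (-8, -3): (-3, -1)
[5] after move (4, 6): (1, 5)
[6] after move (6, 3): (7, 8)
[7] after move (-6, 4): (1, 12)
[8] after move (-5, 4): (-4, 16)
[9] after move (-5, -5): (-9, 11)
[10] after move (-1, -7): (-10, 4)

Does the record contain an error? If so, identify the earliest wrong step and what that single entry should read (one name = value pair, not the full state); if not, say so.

no error

Step 1: x = 7 + (-6) = 1, y = 5 + (-2) = 3 — no discrepancy.
Step 2: x = 1 + (5) = 6, y = 3 + (5) = 8 — matches.
Step 3: x = 6 + (-1) = 5, y = 8 + (-6) = 2 — exactly as logged.
Step 4: x = 5 + (-8) = -3, y = 2 + (-3) = -1 — same as recorded.
Step 5: x = -3 + (4) = 1, y = -1 + (6) = 5 — matches.
Step 6: x = 1 + (6) = 7, y = 5 + (3) = 8 — in agreement.
Step 7: x = 7 + (-6) = 1, y = 8 + (4) = 12 — checks out.
Step 8: x = 1 + (-5) = -4, y = 12 + (4) = 16 — in agreement.
Step 9: x = -4 + (-5) = -9, y = 16 + (-5) = 11 — same as recorded.
Step 10: x = -9 + (-1) = -10, y = 11 + (-7) = 4 — agrees with the record.
Every step is consistent.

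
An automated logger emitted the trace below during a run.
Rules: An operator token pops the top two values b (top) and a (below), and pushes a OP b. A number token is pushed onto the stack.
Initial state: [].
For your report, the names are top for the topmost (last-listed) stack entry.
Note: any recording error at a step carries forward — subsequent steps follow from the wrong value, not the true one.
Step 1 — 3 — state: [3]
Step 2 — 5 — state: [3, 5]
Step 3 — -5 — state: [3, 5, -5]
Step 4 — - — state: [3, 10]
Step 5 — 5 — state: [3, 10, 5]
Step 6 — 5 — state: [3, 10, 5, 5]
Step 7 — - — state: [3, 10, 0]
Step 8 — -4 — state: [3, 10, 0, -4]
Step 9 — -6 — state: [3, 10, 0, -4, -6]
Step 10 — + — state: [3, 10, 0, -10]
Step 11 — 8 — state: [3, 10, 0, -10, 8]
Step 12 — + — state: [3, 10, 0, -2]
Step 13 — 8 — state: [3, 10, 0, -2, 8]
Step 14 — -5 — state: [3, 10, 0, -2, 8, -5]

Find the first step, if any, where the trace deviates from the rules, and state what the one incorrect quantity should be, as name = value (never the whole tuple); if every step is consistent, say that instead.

Recomputing the run from the initial state:
step 1: [3]
step 2: [3, 5]
step 3: [3, 5, -5]
step 4: [3, 10]
step 5: [3, 10, 5]
step 6: [3, 10, 5, 5]
step 7: [3, 10, 0]
step 8: [3, 10, 0, -4]
step 9: [3, 10, 0, -4, -6]
step 10: [3, 10, 0, -10]
step 11: [3, 10, 0, -10, 8]
step 12: [3, 10, 0, -2]
step 13: [3, 10, 0, -2, 8]
step 14: [3, 10, 0, -2, 8, -5]
This matches the trace at every step.

no error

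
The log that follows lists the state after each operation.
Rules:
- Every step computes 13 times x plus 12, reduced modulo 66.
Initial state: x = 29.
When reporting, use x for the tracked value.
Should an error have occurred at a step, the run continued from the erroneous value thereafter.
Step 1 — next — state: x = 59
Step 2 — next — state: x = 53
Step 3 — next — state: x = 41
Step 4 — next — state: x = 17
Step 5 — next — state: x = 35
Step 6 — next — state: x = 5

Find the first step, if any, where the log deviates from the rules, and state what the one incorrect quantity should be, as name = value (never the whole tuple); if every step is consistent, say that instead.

Step 1: x = (13*29 + 12) mod 66 = 59 — same as recorded.
Step 2: x = (13*59 + 12) mod 66 = 53 — exactly as logged.
Step 3: x = (13*53 + 12) mod 66 = 41 — consistent with the log.
Step 4: x = (13*41 + 12) mod 66 = 17 — checks out.
Step 5: x = (13*17 + 12) mod 66 = 35 — matches.
Step 6: x = (13*35 + 12) mod 66 = 5 — checks out.
Each recorded entry agrees with the recomputation.

no error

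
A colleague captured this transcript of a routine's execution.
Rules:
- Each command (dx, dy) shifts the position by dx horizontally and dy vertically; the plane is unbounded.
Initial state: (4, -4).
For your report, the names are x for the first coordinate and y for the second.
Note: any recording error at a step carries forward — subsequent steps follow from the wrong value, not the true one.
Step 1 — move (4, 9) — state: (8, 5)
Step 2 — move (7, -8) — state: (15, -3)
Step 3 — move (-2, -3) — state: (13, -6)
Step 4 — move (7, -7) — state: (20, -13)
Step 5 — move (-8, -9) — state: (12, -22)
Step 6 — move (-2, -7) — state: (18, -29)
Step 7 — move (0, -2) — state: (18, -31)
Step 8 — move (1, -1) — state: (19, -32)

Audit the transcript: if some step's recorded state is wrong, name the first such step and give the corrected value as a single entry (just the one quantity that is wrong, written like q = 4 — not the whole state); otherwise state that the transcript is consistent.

1. x = 4 + (4) = 8, y = -4 + (9) = 5 (verified)
2. x = 8 + (7) = 15, y = 5 + (-8) = -3 (no discrepancy)
3. x = 15 + (-2) = 13, y = -3 + (-3) = -6 (matches)
4. x = 13 + (7) = 20, y = -6 + (-7) = -13 (agrees with the transcript)
5. x = 20 + (-8) = 12, y = -13 + (-9) = -22 (same as recorded)
6. x = 12 + (-2) = 10, y = -22 + (-7) = -29 (a discrepancy with the transcript)
First incorrect step: 6; the correct value is x = 10.

step 6, x = 10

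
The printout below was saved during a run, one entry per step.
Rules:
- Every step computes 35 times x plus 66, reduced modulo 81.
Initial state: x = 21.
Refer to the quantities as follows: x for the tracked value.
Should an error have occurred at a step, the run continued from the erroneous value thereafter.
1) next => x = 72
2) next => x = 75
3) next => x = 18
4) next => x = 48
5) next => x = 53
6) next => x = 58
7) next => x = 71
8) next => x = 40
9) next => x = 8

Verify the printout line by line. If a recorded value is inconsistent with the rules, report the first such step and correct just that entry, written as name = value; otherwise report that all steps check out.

step 5, x = 45

Step 1: x = (35*21 + 66) mod 81 = 72 — in agreement.
Step 2: x = (35*72 + 66) mod 81 = 75 — exactly as logged.
Step 3: x = (35*75 + 66) mod 81 = 18 — exactly as logged.
Step 4: x = (35*18 + 66) mod 81 = 48 — consistent with the printout.
Step 5: x = (35*48 + 66) mod 81 = 45 — the entry is off here.
The earliest wrong entry is at step 5: it should read x = 45.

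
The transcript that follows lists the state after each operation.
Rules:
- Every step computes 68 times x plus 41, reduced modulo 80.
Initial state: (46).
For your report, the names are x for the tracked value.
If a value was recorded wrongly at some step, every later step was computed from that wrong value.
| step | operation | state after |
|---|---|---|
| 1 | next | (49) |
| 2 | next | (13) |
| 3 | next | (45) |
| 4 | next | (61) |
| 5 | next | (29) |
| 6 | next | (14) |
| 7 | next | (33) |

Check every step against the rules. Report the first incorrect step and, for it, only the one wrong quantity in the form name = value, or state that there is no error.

Recomputing the run from the initial state:
step 1: x = 49
step 2: x = 13
step 3: x = 45
step 4: x = 61
step 5: x = 29
step 6: x = 13
step 7: x = 45
The first disagreement with the transcript is at step 6, where the value should be x = 13.

step 6, x = 13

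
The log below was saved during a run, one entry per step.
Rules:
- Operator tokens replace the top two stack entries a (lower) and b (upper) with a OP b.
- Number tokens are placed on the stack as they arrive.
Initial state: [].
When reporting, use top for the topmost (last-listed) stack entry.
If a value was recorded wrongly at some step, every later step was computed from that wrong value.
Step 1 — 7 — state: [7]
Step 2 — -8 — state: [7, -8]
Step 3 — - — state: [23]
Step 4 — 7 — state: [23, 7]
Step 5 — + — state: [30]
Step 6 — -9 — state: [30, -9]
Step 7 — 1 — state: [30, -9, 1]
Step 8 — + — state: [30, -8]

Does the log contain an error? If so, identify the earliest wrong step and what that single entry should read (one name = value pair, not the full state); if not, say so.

step 3, top = 15

1. push 7: top = 7 (exactly as logged)
2. push -8: top = -8 (matches)
3. 7 - -8 = 15 (the log disagrees here)
The earliest wrong entry is at step 3: it should read top = 15.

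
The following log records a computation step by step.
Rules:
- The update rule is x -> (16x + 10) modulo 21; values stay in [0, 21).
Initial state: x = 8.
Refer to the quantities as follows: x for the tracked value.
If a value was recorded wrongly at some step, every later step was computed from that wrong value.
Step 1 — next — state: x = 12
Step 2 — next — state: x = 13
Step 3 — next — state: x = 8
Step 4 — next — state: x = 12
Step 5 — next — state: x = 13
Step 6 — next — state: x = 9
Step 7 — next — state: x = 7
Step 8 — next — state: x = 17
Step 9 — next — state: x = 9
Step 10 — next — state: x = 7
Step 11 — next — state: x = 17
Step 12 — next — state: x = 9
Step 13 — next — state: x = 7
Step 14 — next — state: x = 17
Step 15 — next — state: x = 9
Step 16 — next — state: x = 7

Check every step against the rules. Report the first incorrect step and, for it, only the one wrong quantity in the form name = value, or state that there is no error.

step 6, x = 8

step 1: x = (16*8 + 10) mod 21 = 12 -> matches
step 2: x = (16*12 + 10) mod 21 = 13 -> verified
step 3: x = (16*13 + 10) mod 21 = 8 -> in agreement
step 4: x = (16*8 + 10) mod 21 = 12 -> agrees with the log
step 5: x = (16*12 + 10) mod 21 = 13 -> exactly as logged
step 6: x = (16*13 + 10) mod 21 = 8 -> the recorded entry deviates here
Step 6 is the first one off; corrected, x = 8.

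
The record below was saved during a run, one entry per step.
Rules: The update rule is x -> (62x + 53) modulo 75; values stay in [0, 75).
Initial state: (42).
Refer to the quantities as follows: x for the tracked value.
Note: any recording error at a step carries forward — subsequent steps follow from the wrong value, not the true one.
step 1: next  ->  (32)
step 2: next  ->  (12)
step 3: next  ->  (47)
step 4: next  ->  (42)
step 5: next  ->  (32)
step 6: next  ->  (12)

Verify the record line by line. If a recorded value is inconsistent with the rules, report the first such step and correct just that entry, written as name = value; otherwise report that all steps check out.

no error

Recomputing the run from the initial state:
step 1: x = 32
step 2: x = 12
step 3: x = 47
step 4: x = 42
step 5: x = 32
step 6: x = 12
This matches the record at every step.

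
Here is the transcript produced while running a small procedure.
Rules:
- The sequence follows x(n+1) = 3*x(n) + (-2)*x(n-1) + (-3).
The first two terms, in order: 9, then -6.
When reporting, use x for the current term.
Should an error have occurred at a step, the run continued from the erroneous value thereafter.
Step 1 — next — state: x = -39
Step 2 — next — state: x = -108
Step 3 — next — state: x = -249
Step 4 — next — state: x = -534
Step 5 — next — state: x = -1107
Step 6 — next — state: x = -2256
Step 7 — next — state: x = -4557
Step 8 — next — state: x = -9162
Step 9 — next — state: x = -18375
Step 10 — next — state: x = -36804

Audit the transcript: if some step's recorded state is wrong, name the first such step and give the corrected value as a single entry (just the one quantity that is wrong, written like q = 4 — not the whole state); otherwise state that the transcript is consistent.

no error

Step 1: x = 3*(-6) + (-2)*(9) + (-3) = -39 — confirmed correct.
Step 2: x = 3*(-39) + (-2)*(-6) + (-3) = -108 — no discrepancy.
Step 3: x = 3*(-108) + (-2)*(-39) + (-3) = -249 — verified.
Step 4: x = 3*(-249) + (-2)*(-108) + (-3) = -534 — confirmed correct.
Step 5: x = 3*(-534) + (-2)*(-249) + (-3) = -1107 — consistent with the transcript.
Step 6: x = 3*(-1107) + (-2)*(-534) + (-3) = -2256 — no discrepancy.
Step 7: x = 3*(-2256) + (-2)*(-1107) + (-3) = -4557 — in agreement.
Step 8: x = 3*(-4557) + (-2)*(-2256) + (-3) = -9162 — confirmed correct.
Step 9: x = 3*(-9162) + (-2)*(-4557) + (-3) = -18375 — exactly as logged.
Step 10: x = 3*(-18375) + (-2)*(-9162) + (-3) = -36804 — checks out.
All entries verified; no error found.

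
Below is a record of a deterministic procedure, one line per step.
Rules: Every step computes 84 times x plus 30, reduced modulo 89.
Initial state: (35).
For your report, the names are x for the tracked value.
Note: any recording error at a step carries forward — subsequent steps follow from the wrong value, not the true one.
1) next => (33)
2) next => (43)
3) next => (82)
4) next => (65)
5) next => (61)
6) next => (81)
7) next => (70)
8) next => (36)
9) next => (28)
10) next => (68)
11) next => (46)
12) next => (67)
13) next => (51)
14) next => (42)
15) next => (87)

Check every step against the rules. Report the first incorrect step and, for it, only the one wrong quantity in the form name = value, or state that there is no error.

no error

step 1: x = (84*35 + 30) mod 89 = 33 -> checks out
step 2: x = (84*33 + 30) mod 89 = 43 -> agrees with the record
step 3: x = (84*43 + 30) mod 89 = 82 -> consistent with the record
step 4: x = (84*82 + 30) mod 89 = 65 -> confirmed correct
step 5: x = (84*65 + 30) mod 89 = 61 -> confirmed correct
step 6: x = (84*61 + 30) mod 89 = 81 -> verified
step 7: x = (84*81 + 30) mod 89 = 70 -> no discrepancy
step 8: x = (84*70 + 30) mod 89 = 36 -> confirmed correct
step 9: x = (84*36 + 30) mod 89 = 28 -> same as recorded
step 10: x = (84*28 + 30) mod 89 = 68 -> no discrepancy
step 11: x = (84*68 + 30) mod 89 = 46 -> checks out
step 12: x = (84*46 + 30) mod 89 = 67 -> exactly as logged
step 13: x = (84*67 + 30) mod 89 = 51 -> in agreement
step 14: x = (84*51 + 30) mod 89 = 42 -> consistent with the record
step 15: x = (84*42 + 30) mod 89 = 87 -> agrees with the record
No step deviates from the rules.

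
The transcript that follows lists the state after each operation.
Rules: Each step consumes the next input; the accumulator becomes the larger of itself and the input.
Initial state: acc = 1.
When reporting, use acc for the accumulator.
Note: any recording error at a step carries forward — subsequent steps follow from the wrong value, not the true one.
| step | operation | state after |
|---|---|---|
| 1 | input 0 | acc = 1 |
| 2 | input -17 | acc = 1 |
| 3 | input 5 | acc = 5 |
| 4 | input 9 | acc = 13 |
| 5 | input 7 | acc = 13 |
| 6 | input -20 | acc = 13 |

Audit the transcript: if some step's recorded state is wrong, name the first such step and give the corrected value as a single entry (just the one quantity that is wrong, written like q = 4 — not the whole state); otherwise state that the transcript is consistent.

step 4, acc = 9

Recomputing the run from the initial state:
step 1: acc = 1
step 2: acc = 1
step 3: acc = 5
step 4: acc = 9
step 5: acc = 9
step 6: acc = 9
The first disagreement with the transcript is at step 4, where the value should be acc = 9.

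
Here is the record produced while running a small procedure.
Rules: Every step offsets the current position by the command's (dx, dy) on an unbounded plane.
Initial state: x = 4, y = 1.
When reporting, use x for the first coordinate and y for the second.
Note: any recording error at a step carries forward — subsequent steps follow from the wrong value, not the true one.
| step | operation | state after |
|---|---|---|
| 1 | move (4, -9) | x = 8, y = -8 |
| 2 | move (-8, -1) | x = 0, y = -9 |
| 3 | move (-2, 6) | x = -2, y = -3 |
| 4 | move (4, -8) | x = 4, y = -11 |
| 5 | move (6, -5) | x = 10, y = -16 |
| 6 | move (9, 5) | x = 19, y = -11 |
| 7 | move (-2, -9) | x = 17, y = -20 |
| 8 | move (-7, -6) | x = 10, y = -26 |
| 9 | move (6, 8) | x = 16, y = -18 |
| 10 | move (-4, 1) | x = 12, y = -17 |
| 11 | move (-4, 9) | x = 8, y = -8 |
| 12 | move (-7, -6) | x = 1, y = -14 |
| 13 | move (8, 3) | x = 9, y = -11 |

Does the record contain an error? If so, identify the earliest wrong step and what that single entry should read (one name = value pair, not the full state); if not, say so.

step 4, x = 2

Step 1: x = 4 + (4) = 8, y = 1 + (-9) = -8 — same as recorded.
Step 2: x = 8 + (-8) = 0, y = -8 + (-1) = -9 — agrees with the record.
Step 3: x = 0 + (-2) = -2, y = -9 + (6) = -3 — verified.
Step 4: x = -2 + (4) = 2, y = -3 + (-8) = -11 — the record disagrees here.
So the first discrepancy is step 4, where the right value is x = 2.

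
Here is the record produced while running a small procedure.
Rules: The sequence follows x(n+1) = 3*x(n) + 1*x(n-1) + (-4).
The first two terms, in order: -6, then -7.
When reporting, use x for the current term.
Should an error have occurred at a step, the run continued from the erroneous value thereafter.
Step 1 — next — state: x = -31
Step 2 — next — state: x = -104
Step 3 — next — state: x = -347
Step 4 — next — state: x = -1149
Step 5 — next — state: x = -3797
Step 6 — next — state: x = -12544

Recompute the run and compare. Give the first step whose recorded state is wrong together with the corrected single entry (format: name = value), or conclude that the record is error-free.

Recomputing the run from the initial state:
step 1: x = -31
step 2: x = -104
step 3: x = -347
step 4: x = -1149
step 5: x = -3798
step 6: x = -12547
The first disagreement with the record is at step 5, where the value should be x = -3798.

step 5, x = -3798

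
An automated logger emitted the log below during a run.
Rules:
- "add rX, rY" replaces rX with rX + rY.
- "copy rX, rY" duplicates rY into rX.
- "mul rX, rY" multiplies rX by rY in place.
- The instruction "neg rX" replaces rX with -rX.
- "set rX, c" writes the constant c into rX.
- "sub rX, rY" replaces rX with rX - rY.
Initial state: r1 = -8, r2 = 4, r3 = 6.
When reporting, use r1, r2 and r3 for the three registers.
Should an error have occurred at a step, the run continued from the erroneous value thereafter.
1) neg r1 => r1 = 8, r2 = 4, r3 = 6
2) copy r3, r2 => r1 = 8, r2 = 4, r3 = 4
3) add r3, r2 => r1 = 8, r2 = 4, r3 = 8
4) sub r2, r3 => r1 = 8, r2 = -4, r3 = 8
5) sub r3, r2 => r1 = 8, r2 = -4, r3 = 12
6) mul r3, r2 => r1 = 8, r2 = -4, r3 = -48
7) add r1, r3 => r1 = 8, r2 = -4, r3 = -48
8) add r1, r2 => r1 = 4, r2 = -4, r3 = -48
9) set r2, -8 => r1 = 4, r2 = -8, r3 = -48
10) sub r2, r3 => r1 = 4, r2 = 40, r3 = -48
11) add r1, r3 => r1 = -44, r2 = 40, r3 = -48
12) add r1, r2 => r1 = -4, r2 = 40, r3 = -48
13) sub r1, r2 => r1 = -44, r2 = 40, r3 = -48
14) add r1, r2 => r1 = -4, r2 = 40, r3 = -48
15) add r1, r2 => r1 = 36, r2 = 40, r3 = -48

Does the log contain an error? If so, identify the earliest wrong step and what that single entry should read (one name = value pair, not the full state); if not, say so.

step 7, r1 = -40

Recomputing the run from the initial state:
step 1: r1 = 8, r2 = 4, r3 = 6
step 2: r1 = 8, r2 = 4, r3 = 4
step 3: r1 = 8, r2 = 4, r3 = 8
step 4: r1 = 8, r2 = -4, r3 = 8
step 5: r1 = 8, r2 = -4, r3 = 12
step 6: r1 = 8, r2 = -4, r3 = -48
step 7: r1 = -40, r2 = -4, r3 = -48
step 8: r1 = -44, r2 = -4, r3 = -48
step 9: r1 = -44, r2 = -8, r3 = -48
step 10: r1 = -44, r2 = 40, r3 = -48
step 11: r1 = -92, r2 = 40, r3 = -48
step 12: r1 = -52, r2 = 40, r3 = -48
step 13: r1 = -92, r2 = 40, r3 = -48
step 14: r1 = -52, r2 = 40, r3 = -48
step 15: r1 = -12, r2 = 40, r3 = -48
The first disagreement with the log is at step 7, where the value should be r1 = -40.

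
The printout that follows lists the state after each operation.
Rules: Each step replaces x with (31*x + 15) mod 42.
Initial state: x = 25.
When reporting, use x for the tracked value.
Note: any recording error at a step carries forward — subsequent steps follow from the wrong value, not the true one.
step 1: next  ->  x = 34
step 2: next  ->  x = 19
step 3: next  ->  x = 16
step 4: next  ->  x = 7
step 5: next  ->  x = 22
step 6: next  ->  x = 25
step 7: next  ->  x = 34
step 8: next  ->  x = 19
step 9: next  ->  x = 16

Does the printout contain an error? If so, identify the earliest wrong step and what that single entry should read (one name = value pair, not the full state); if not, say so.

step 1: x = (31*25 + 15) mod 42 = 34 -> checks out
step 2: x = (31*34 + 15) mod 42 = 19 -> exactly as logged
step 3: x = (31*19 + 15) mod 42 = 16 -> agrees with the printout
step 4: x = (31*16 + 15) mod 42 = 7 -> same as recorded
step 5: x = (31*7 + 15) mod 42 = 22 -> checks out
step 6: x = (31*22 + 15) mod 42 = 25 -> in agreement
step 7: x = (31*25 + 15) mod 42 = 34 -> no discrepancy
step 8: x = (31*34 + 15) mod 42 = 19 -> exactly as logged
step 9: x = (31*19 + 15) mod 42 = 16 -> checks out
All entries verified; no error found.

no error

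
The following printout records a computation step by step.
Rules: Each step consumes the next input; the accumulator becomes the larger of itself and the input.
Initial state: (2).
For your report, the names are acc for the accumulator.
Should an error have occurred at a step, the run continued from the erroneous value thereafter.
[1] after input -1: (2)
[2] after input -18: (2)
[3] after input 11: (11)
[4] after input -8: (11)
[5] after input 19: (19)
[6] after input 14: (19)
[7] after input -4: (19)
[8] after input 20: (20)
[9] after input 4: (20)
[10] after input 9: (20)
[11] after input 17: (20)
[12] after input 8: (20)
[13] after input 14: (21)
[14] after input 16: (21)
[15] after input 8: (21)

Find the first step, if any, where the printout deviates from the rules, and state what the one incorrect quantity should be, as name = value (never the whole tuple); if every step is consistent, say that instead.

step 13, acc = 20

Recomputing the run from the initial state:
step 1: acc = 2
step 2: acc = 2
step 3: acc = 11
step 4: acc = 11
step 5: acc = 19
step 6: acc = 19
step 7: acc = 19
step 8: acc = 20
step 9: acc = 20
step 10: acc = 20
step 11: acc = 20
step 12: acc = 20
step 13: acc = 20
step 14: acc = 20
step 15: acc = 20
The first disagreement with the printout is at step 13, where the value should be acc = 20.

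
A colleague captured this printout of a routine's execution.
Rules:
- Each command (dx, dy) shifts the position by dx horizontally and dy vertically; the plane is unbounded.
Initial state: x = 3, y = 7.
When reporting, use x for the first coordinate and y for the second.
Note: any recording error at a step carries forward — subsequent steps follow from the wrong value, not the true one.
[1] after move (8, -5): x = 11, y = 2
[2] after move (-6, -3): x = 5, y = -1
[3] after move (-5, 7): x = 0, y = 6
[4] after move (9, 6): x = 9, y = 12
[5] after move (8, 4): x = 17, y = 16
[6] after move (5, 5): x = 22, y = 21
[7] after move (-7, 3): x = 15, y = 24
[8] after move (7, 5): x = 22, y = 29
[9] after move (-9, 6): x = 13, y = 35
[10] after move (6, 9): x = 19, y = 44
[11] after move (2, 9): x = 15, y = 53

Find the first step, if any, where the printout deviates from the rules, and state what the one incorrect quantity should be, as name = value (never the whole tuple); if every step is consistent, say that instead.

step 11, x = 21

1. x = 3 + (8) = 11, y = 7 + (-5) = 2 (agrees with the printout)
2. x = 11 + (-6) = 5, y = 2 + (-3) = -1 (in agreement)
3. x = 5 + (-5) = 0, y = -1 + (7) = 6 (no discrepancy)
4. x = 0 + (9) = 9, y = 6 + (6) = 12 (in agreement)
5. x = 9 + (8) = 17, y = 12 + (4) = 16 (agrees with the printout)
6. x = 17 + (5) = 22, y = 16 + (5) = 21 (checks out)
7. x = 22 + (-7) = 15, y = 21 + (3) = 24 (checks out)
8. x = 15 + (7) = 22, y = 24 + (5) = 29 (checks out)
9. x = 22 + (-9) = 13, y = 29 + (6) = 35 (checks out)
10. x = 13 + (6) = 19, y = 35 + (9) = 44 (exactly as logged)
11. x = 19 + (2) = 21, y = 44 + (9) = 53 (a discrepancy with the printout)
First deviation found at step 11; the corrected entry is x = 21.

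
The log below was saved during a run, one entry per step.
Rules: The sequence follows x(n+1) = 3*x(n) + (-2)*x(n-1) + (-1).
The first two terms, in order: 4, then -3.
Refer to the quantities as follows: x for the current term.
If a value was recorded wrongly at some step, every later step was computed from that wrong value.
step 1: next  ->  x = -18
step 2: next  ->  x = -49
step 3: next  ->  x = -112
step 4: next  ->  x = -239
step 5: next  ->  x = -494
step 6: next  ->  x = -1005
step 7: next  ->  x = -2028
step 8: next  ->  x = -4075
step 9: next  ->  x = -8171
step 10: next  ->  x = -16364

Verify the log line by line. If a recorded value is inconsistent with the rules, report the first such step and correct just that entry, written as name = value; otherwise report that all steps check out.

step 9, x = -8170

Recomputing the run from the initial state:
step 1: x = -18
step 2: x = -49
step 3: x = -112
step 4: x = -239
step 5: x = -494
step 6: x = -1005
step 7: x = -2028
step 8: x = -4075
step 9: x = -8170
step 10: x = -16361
The first disagreement with the log is at step 9, where the value should be x = -8170.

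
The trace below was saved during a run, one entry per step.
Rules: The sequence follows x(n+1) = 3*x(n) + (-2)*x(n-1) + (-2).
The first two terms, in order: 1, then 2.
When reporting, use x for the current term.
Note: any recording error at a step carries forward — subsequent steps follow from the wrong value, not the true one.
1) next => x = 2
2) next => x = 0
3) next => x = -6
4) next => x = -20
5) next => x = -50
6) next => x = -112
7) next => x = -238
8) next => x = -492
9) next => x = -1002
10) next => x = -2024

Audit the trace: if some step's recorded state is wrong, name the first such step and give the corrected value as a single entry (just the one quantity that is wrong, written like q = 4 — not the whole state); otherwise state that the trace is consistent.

no error

Recomputing the run from the initial state:
step 1: x = 2
step 2: x = 0
step 3: x = -6
step 4: x = -20
step 5: x = -50
step 6: x = -112
step 7: x = -238
step 8: x = -492
step 9: x = -1002
step 10: x = -2024
This matches the trace at every step.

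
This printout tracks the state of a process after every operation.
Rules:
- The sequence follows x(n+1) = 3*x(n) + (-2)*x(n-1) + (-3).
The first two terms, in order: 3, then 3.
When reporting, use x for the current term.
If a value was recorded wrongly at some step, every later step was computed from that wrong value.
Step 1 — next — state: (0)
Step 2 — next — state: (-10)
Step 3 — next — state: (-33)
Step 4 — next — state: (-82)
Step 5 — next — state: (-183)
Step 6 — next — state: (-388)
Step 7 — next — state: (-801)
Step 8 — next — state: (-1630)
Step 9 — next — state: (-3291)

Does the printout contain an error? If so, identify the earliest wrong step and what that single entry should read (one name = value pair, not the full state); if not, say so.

step 2, x = -9

1. x = 3*(3) + (-2)*(3) + (-3) = 0 (no discrepancy)
2. x = 3*(0) + (-2)*(3) + (-3) = -9 (the printout disagrees here)
The earliest wrong entry is at step 2: it should read x = -9.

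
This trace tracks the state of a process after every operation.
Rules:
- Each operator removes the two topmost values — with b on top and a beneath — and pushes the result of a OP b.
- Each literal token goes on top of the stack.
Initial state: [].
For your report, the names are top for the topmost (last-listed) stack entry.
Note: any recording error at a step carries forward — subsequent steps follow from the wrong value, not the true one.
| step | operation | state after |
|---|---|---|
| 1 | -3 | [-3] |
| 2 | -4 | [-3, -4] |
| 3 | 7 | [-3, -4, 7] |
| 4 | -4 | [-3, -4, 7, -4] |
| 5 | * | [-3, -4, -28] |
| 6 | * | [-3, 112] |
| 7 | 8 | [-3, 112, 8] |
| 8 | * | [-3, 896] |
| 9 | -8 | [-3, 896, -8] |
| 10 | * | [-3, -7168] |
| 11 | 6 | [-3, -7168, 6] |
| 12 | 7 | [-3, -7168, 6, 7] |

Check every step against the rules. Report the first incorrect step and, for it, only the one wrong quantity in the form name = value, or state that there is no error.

Recomputing the run from the initial state:
step 1: [-3]
step 2: [-3, -4]
step 3: [-3, -4, 7]
step 4: [-3, -4, 7, -4]
step 5: [-3, -4, -28]
step 6: [-3, 112]
step 7: [-3, 112, 8]
step 8: [-3, 896]
step 9: [-3, 896, -8]
step 10: [-3, -7168]
step 11: [-3, -7168, 6]
step 12: [-3, -7168, 6, 7]
This matches the trace at every step.

no error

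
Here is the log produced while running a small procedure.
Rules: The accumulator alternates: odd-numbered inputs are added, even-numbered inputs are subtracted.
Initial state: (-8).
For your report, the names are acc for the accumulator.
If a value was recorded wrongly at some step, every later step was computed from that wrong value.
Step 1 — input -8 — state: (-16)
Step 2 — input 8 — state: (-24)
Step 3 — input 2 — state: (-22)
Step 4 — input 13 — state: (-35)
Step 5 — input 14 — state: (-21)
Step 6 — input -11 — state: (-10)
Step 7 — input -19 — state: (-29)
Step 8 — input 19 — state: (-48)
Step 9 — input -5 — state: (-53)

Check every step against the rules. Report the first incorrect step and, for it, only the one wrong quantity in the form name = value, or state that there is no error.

1. acc = -8 + -8 = -16 (checks out)
2. acc = -16 - 8 = -24 (exactly as logged)
3. acc = -24 + 2 = -22 (in agreement)
4. acc = -22 - 13 = -35 (no discrepancy)
5. acc = -35 + 14 = -21 (confirmed correct)
6. acc = -21 - -11 = -10 (matches)
7. acc = -10 + -19 = -29 (confirmed correct)
8. acc = -29 - 19 = -48 (consistent with the log)
9. acc = -48 + -5 = -53 (confirmed correct)
Every step is consistent.

no error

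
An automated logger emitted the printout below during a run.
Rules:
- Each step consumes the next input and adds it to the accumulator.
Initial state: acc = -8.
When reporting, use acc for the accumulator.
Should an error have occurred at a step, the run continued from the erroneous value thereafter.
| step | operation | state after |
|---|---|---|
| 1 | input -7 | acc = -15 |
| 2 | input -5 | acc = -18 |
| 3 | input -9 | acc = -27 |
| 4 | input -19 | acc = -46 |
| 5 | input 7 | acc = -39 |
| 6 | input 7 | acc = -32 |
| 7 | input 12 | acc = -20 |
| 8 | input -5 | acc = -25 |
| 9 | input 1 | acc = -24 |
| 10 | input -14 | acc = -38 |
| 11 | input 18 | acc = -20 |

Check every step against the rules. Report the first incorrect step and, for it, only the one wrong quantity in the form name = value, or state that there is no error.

step 2, acc = -20

step 1: acc = -8 + -7 = -15 -> same as recorded
step 2: acc = -15 + -5 = -20 -> a discrepancy with the printout
The audit stops at step 2: the recorded entry is wrong and should be acc = -20.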